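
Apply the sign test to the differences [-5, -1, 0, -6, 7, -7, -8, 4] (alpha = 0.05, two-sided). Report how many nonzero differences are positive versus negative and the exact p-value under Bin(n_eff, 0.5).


Step 1: Discard zero differences. Original n = 8; n_eff = number of nonzero differences = 7.
Nonzero differences (with sign): -5, -1, -6, +7, -7, -8, +4
Step 2: Count signs: positive = 2, negative = 5.
Step 3: Under H0: P(positive) = 0.5, so the number of positives S ~ Bin(7, 0.5).
Step 4: Two-sided exact p-value = sum of Bin(7,0.5) probabilities at or below the observed probability = 0.453125.
Step 5: alpha = 0.05. fail to reject H0.

n_eff = 7, pos = 2, neg = 5, p = 0.453125, fail to reject H0.


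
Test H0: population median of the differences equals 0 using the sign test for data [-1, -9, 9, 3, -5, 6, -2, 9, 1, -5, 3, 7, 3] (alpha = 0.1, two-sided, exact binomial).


Step 1: Discard zero differences. Original n = 13; n_eff = number of nonzero differences = 13.
Nonzero differences (with sign): -1, -9, +9, +3, -5, +6, -2, +9, +1, -5, +3, +7, +3
Step 2: Count signs: positive = 8, negative = 5.
Step 3: Under H0: P(positive) = 0.5, so the number of positives S ~ Bin(13, 0.5).
Step 4: Two-sided exact p-value = sum of Bin(13,0.5) probabilities at or below the observed probability = 0.581055.
Step 5: alpha = 0.1. fail to reject H0.

n_eff = 13, pos = 8, neg = 5, p = 0.581055, fail to reject H0.


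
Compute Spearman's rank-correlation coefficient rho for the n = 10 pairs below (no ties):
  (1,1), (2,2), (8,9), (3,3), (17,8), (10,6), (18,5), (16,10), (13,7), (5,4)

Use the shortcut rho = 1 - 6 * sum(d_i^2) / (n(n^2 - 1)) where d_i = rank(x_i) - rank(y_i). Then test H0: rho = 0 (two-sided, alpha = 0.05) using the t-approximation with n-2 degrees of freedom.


Step 1: Rank x and y separately (midranks; no ties here).
rank(x): 1->1, 2->2, 8->5, 3->3, 17->9, 10->6, 18->10, 16->8, 13->7, 5->4
rank(y): 1->1, 2->2, 9->9, 3->3, 8->8, 6->6, 5->5, 10->10, 7->7, 4->4
Step 2: d_i = R_x(i) - R_y(i); compute d_i^2.
  (1-1)^2=0, (2-2)^2=0, (5-9)^2=16, (3-3)^2=0, (9-8)^2=1, (6-6)^2=0, (10-5)^2=25, (8-10)^2=4, (7-7)^2=0, (4-4)^2=0
sum(d^2) = 46.
Step 3: rho = 1 - 6*46 / (10*(10^2 - 1)) = 1 - 276/990 = 0.721212.
Step 4: Under H0, t = rho * sqrt((n-2)/(1-rho^2)) = 2.9448 ~ t(8).
Step 5: Two-sided p-value from the t-distribution with 8 df = 0.018573.
Step 6: alpha = 0.05. reject H0.

rho = 0.7212, p = 0.018573, reject H0 at alpha = 0.05.


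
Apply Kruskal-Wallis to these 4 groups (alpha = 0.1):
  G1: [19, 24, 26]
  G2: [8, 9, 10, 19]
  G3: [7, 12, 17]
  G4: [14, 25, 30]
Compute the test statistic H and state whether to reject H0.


Step 1: Combine all N = 13 observations and assign midranks.
sorted (value, group, rank): (7,G3,1), (8,G2,2), (9,G2,3), (10,G2,4), (12,G3,5), (14,G4,6), (17,G3,7), (19,G1,8.5), (19,G2,8.5), (24,G1,10), (25,G4,11), (26,G1,12), (30,G4,13)
Step 2: Sum ranks within each group.
R_1 = 30.5 (n_1 = 3)
R_2 = 17.5 (n_2 = 4)
R_3 = 13 (n_3 = 3)
R_4 = 30 (n_4 = 3)
Step 3: H = 12/(N(N+1)) * sum(R_i^2/n_i) - 3(N+1)
     = 12/(13*14) * (30.5^2/3 + 17.5^2/4 + 13^2/3 + 30^2/3) - 3*14
     = 0.065934 * 742.979 - 42
     = 6.987637.
Step 4: Ties present; correction factor C = 1 - 6/(13^3 - 13) = 0.997253. Corrected H = 6.987637 / 0.997253 = 7.006887.
Step 5: Under H0, H ~ chi^2(3); p-value = 0.071679.
Step 6: alpha = 0.1. reject H0.

H = 7.0069, df = 3, p = 0.071679, reject H0.


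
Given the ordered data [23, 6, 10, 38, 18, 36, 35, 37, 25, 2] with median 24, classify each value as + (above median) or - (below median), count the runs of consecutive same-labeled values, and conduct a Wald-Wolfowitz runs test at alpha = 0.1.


Step 1: Compute median = 24; label A = above, B = below.
Labels in order: BBBABAAAAB  (n_A = 5, n_B = 5)
Step 2: Count runs R = 5.
Step 3: Under H0 (random ordering), E[R] = 2*n_A*n_B/(n_A+n_B) + 1 = 2*5*5/10 + 1 = 6.0000.
        Var[R] = 2*n_A*n_B*(2*n_A*n_B - n_A - n_B) / ((n_A+n_B)^2 * (n_A+n_B-1)) = 2000/900 = 2.2222.
        SD[R] = 1.4907.
Step 4: Continuity-corrected z = (R + 0.5 - E[R]) / SD[R] = (5 + 0.5 - 6.0000) / 1.4907 = -0.3354.
Step 5: Two-sided p-value via normal approximation = 2*(1 - Phi(|z|)) = 0.737316.
Step 6: alpha = 0.1. fail to reject H0.

R = 5, z = -0.3354, p = 0.737316, fail to reject H0.


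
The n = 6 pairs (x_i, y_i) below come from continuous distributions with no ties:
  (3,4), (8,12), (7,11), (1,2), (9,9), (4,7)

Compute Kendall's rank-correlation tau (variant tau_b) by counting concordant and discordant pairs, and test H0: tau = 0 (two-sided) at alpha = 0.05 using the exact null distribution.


Step 1: Enumerate the 15 unordered pairs (i,j) with i<j and classify each by sign(x_j-x_i) * sign(y_j-y_i).
  (1,2):dx=+5,dy=+8->C; (1,3):dx=+4,dy=+7->C; (1,4):dx=-2,dy=-2->C; (1,5):dx=+6,dy=+5->C
  (1,6):dx=+1,dy=+3->C; (2,3):dx=-1,dy=-1->C; (2,4):dx=-7,dy=-10->C; (2,5):dx=+1,dy=-3->D
  (2,6):dx=-4,dy=-5->C; (3,4):dx=-6,dy=-9->C; (3,5):dx=+2,dy=-2->D; (3,6):dx=-3,dy=-4->C
  (4,5):dx=+8,dy=+7->C; (4,6):dx=+3,dy=+5->C; (5,6):dx=-5,dy=-2->C
Step 2: C = 13, D = 2, total pairs = 15.
Step 3: tau = (C - D)/(n(n-1)/2) = (13 - 2)/15 = 0.733333.
Step 4: Exact two-sided p-value (enumerate n! = 720 permutations of y under H0): p = 0.055556.
Step 5: alpha = 0.05. fail to reject H0.

tau_b = 0.7333 (C=13, D=2), p = 0.055556, fail to reject H0.


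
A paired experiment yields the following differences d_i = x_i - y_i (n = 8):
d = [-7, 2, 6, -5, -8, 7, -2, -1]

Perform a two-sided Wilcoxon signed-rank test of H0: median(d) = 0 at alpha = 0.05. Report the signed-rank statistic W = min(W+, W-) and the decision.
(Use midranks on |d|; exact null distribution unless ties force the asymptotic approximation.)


Step 1: Drop any zero differences (none here) and take |d_i|.
|d| = [7, 2, 6, 5, 8, 7, 2, 1]
Step 2: Midrank |d_i| (ties get averaged ranks).
ranks: |7|->6.5, |2|->2.5, |6|->5, |5|->4, |8|->8, |7|->6.5, |2|->2.5, |1|->1
Step 3: Attach original signs; sum ranks with positive sign and with negative sign.
W+ = 2.5 + 5 + 6.5 = 14
W- = 6.5 + 4 + 8 + 2.5 + 1 = 22
(Check: W+ + W- = 36 should equal n(n+1)/2 = 36.)
Step 4: Test statistic W = min(W+, W-) = 14.
Step 5: Ties in |d|, so use the tie-corrected normal approximation.
        E[W] = n(n+1)/4 = 8*9/4 = 18.
        Tie groups: |d|=2 (t=2), |d|=7 (t=2); sum(t^3 - t) = 12.
        Var[W] = n(n+1)(2n+1)/24 - sum(t^3-t)/48 = 1224/24 - 12/48 = 50.75.
        z = (W - E[W]) / sqrt(Var[W]) = (14 - 18) / 7.1239 = -0.5615.
        Two-sided p = 2*Phi(z) = 0.574464.
Step 6: alpha = 0.05. fail to reject H0.

W+ = 14, W- = 22, W = min = 14, p = 0.574464, fail to reject H0.


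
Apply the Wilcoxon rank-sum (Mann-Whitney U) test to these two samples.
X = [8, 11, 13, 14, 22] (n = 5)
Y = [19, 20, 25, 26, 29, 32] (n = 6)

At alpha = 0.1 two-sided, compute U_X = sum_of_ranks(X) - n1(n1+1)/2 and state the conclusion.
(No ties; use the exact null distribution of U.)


Step 1: Combine and sort all 11 observations; assign midranks.
sorted (value, group): (8,X), (11,X), (13,X), (14,X), (19,Y), (20,Y), (22,X), (25,Y), (26,Y), (29,Y), (32,Y)
ranks: 8->1, 11->2, 13->3, 14->4, 19->5, 20->6, 22->7, 25->8, 26->9, 29->10, 32->11
Step 2: Rank sum for X: R1 = 1 + 2 + 3 + 4 + 7 = 17.
Step 3: U_X = R1 - n1(n1+1)/2 = 17 - 5*6/2 = 17 - 15 = 2.
       U_Y = n1*n2 - U_X = 30 - 2 = 28.
Step 4: No ties, so the exact null distribution of U (based on enumerating the C(11,5) = 462 equally likely rank assignments) gives the two-sided p-value.
Step 5: p-value = 0.017316; compare to alpha = 0.1. reject H0.

U_X = 2, p = 0.017316, reject H0 at alpha = 0.1.


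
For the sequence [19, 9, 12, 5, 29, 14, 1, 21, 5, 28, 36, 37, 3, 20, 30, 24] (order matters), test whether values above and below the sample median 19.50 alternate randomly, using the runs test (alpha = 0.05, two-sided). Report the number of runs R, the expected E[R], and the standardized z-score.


Step 1: Compute median = 19.50; label A = above, B = below.
Labels in order: BBBBABBABAAABAAA  (n_A = 8, n_B = 8)
Step 2: Count runs R = 8.
Step 3: Under H0 (random ordering), E[R] = 2*n_A*n_B/(n_A+n_B) + 1 = 2*8*8/16 + 1 = 9.0000.
        Var[R] = 2*n_A*n_B*(2*n_A*n_B - n_A - n_B) / ((n_A+n_B)^2 * (n_A+n_B-1)) = 14336/3840 = 3.7333.
        SD[R] = 1.9322.
Step 4: Continuity-corrected z = (R + 0.5 - E[R]) / SD[R] = (8 + 0.5 - 9.0000) / 1.9322 = -0.2588.
Step 5: Two-sided p-value via normal approximation = 2*(1 - Phi(|z|)) = 0.795809.
Step 6: alpha = 0.05. fail to reject H0.

R = 8, z = -0.2588, p = 0.795809, fail to reject H0.


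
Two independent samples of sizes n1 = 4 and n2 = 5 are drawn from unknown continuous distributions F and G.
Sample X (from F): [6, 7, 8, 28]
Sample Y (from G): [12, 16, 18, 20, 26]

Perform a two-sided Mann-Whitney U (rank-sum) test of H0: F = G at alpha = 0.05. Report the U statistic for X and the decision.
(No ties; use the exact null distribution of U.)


Step 1: Combine and sort all 9 observations; assign midranks.
sorted (value, group): (6,X), (7,X), (8,X), (12,Y), (16,Y), (18,Y), (20,Y), (26,Y), (28,X)
ranks: 6->1, 7->2, 8->3, 12->4, 16->5, 18->6, 20->7, 26->8, 28->9
Step 2: Rank sum for X: R1 = 1 + 2 + 3 + 9 = 15.
Step 3: U_X = R1 - n1(n1+1)/2 = 15 - 4*5/2 = 15 - 10 = 5.
       U_Y = n1*n2 - U_X = 20 - 5 = 15.
Step 4: No ties, so the exact null distribution of U (based on enumerating the C(9,4) = 126 equally likely rank assignments) gives the two-sided p-value.
Step 5: p-value = 0.285714; compare to alpha = 0.05. fail to reject H0.

U_X = 5, p = 0.285714, fail to reject H0 at alpha = 0.05.


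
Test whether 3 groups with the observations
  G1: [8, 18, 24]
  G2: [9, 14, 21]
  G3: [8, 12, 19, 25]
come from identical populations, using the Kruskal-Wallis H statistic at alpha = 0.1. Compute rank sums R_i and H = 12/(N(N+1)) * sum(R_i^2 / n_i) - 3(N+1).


Step 1: Combine all N = 10 observations and assign midranks.
sorted (value, group, rank): (8,G1,1.5), (8,G3,1.5), (9,G2,3), (12,G3,4), (14,G2,5), (18,G1,6), (19,G3,7), (21,G2,8), (24,G1,9), (25,G3,10)
Step 2: Sum ranks within each group.
R_1 = 16.5 (n_1 = 3)
R_2 = 16 (n_2 = 3)
R_3 = 22.5 (n_3 = 4)
Step 3: H = 12/(N(N+1)) * sum(R_i^2/n_i) - 3(N+1)
     = 12/(10*11) * (16.5^2/3 + 16^2/3 + 22.5^2/4) - 3*11
     = 0.109091 * 302.646 - 33
     = 0.015909.
Step 4: Ties present; correction factor C = 1 - 6/(10^3 - 10) = 0.993939. Corrected H = 0.015909 / 0.993939 = 0.016006.
Step 5: Under H0, H ~ chi^2(2); p-value = 0.992029.
Step 6: alpha = 0.1. fail to reject H0.

H = 0.0160, df = 2, p = 0.992029, fail to reject H0.


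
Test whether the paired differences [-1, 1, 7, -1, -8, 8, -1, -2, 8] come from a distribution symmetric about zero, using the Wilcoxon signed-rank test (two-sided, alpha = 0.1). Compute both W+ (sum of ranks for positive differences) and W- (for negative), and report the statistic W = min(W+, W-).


Step 1: Drop any zero differences (none here) and take |d_i|.
|d| = [1, 1, 7, 1, 8, 8, 1, 2, 8]
Step 2: Midrank |d_i| (ties get averaged ranks).
ranks: |1|->2.5, |1|->2.5, |7|->6, |1|->2.5, |8|->8, |8|->8, |1|->2.5, |2|->5, |8|->8
Step 3: Attach original signs; sum ranks with positive sign and with negative sign.
W+ = 2.5 + 6 + 8 + 8 = 24.5
W- = 2.5 + 2.5 + 8 + 2.5 + 5 = 20.5
(Check: W+ + W- = 45 should equal n(n+1)/2 = 45.)
Step 4: Test statistic W = min(W+, W-) = 20.5.
Step 5: Ties in |d|, so use the tie-corrected normal approximation.
        E[W] = n(n+1)/4 = 9*10/4 = 22.5.
        Tie groups: |d|=1 (t=4), |d|=8 (t=3); sum(t^3 - t) = 84.
        Var[W] = n(n+1)(2n+1)/24 - sum(t^3-t)/48 = 1710/24 - 84/48 = 69.5.
        z = (W - E[W]) / sqrt(Var[W]) = (20.5 - 22.5) / 8.3367 = -0.2399.
        Two-sided p = 2*Phi(z) = 0.810405.
Step 6: alpha = 0.1. fail to reject H0.

W+ = 24.5, W- = 20.5, W = min = 20.5, p = 0.810405, fail to reject H0.


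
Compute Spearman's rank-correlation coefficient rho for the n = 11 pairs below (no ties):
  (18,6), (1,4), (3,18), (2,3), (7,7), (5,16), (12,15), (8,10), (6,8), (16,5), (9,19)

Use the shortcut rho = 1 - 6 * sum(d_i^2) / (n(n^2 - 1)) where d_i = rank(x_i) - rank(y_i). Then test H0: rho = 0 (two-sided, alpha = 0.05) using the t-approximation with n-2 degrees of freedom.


Step 1: Rank x and y separately (midranks; no ties here).
rank(x): 18->11, 1->1, 3->3, 2->2, 7->6, 5->4, 12->9, 8->7, 6->5, 16->10, 9->8
rank(y): 6->4, 4->2, 18->10, 3->1, 7->5, 16->9, 15->8, 10->7, 8->6, 5->3, 19->11
Step 2: d_i = R_x(i) - R_y(i); compute d_i^2.
  (11-4)^2=49, (1-2)^2=1, (3-10)^2=49, (2-1)^2=1, (6-5)^2=1, (4-9)^2=25, (9-8)^2=1, (7-7)^2=0, (5-6)^2=1, (10-3)^2=49, (8-11)^2=9
sum(d^2) = 186.
Step 3: rho = 1 - 6*186 / (11*(11^2 - 1)) = 1 - 1116/1320 = 0.154545.
Step 4: Under H0, t = rho * sqrt((n-2)/(1-rho^2)) = 0.4693 ~ t(9).
Step 5: Two-sided p-value from the t-distribution with 9 df = 0.650034.
Step 6: alpha = 0.05. fail to reject H0.

rho = 0.1545, p = 0.650034, fail to reject H0 at alpha = 0.05.


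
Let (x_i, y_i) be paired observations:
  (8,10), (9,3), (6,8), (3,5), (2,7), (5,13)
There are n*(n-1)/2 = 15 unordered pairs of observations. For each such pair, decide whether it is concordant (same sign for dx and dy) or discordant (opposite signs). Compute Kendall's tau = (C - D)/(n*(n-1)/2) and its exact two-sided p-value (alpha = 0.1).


Step 1: Enumerate the 15 unordered pairs (i,j) with i<j and classify each by sign(x_j-x_i) * sign(y_j-y_i).
  (1,2):dx=+1,dy=-7->D; (1,3):dx=-2,dy=-2->C; (1,4):dx=-5,dy=-5->C; (1,5):dx=-6,dy=-3->C
  (1,6):dx=-3,dy=+3->D; (2,3):dx=-3,dy=+5->D; (2,4):dx=-6,dy=+2->D; (2,5):dx=-7,dy=+4->D
  (2,6):dx=-4,dy=+10->D; (3,4):dx=-3,dy=-3->C; (3,5):dx=-4,dy=-1->C; (3,6):dx=-1,dy=+5->D
  (4,5):dx=-1,dy=+2->D; (4,6):dx=+2,dy=+8->C; (5,6):dx=+3,dy=+6->C
Step 2: C = 7, D = 8, total pairs = 15.
Step 3: tau = (C - D)/(n(n-1)/2) = (7 - 8)/15 = -0.066667.
Step 4: Exact two-sided p-value (enumerate n! = 720 permutations of y under H0): p = 1.000000.
Step 5: alpha = 0.1. fail to reject H0.

tau_b = -0.0667 (C=7, D=8), p = 1.000000, fail to reject H0.


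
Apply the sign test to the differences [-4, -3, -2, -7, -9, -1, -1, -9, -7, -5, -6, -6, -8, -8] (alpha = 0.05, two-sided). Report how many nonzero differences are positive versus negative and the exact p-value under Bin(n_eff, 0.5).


Step 1: Discard zero differences. Original n = 14; n_eff = number of nonzero differences = 14.
Nonzero differences (with sign): -4, -3, -2, -7, -9, -1, -1, -9, -7, -5, -6, -6, -8, -8
Step 2: Count signs: positive = 0, negative = 14.
Step 3: Under H0: P(positive) = 0.5, so the number of positives S ~ Bin(14, 0.5).
Step 4: Two-sided exact p-value = sum of Bin(14,0.5) probabilities at or below the observed probability = 0.000122.
Step 5: alpha = 0.05. reject H0.

n_eff = 14, pos = 0, neg = 14, p = 0.000122, reject H0.


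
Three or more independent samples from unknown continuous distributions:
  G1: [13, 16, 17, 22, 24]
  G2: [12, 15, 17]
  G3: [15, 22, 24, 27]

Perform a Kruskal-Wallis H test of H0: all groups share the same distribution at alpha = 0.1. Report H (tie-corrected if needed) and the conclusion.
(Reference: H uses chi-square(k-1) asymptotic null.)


Step 1: Combine all N = 12 observations and assign midranks.
sorted (value, group, rank): (12,G2,1), (13,G1,2), (15,G2,3.5), (15,G3,3.5), (16,G1,5), (17,G1,6.5), (17,G2,6.5), (22,G1,8.5), (22,G3,8.5), (24,G1,10.5), (24,G3,10.5), (27,G3,12)
Step 2: Sum ranks within each group.
R_1 = 32.5 (n_1 = 5)
R_2 = 11 (n_2 = 3)
R_3 = 34.5 (n_3 = 4)
Step 3: H = 12/(N(N+1)) * sum(R_i^2/n_i) - 3(N+1)
     = 12/(12*13) * (32.5^2/5 + 11^2/3 + 34.5^2/4) - 3*13
     = 0.076923 * 549.146 - 39
     = 3.241987.
Step 4: Ties present; correction factor C = 1 - 24/(12^3 - 12) = 0.986014. Corrected H = 3.241987 / 0.986014 = 3.287973.
Step 5: Under H0, H ~ chi^2(2); p-value = 0.193208.
Step 6: alpha = 0.1. fail to reject H0.

H = 3.2880, df = 2, p = 0.193208, fail to reject H0.


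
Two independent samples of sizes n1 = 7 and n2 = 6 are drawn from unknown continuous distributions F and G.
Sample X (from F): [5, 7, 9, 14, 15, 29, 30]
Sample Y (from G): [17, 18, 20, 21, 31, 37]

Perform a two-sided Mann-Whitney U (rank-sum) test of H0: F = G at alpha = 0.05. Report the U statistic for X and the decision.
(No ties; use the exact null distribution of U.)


Step 1: Combine and sort all 13 observations; assign midranks.
sorted (value, group): (5,X), (7,X), (9,X), (14,X), (15,X), (17,Y), (18,Y), (20,Y), (21,Y), (29,X), (30,X), (31,Y), (37,Y)
ranks: 5->1, 7->2, 9->3, 14->4, 15->5, 17->6, 18->7, 20->8, 21->9, 29->10, 30->11, 31->12, 37->13
Step 2: Rank sum for X: R1 = 1 + 2 + 3 + 4 + 5 + 10 + 11 = 36.
Step 3: U_X = R1 - n1(n1+1)/2 = 36 - 7*8/2 = 36 - 28 = 8.
       U_Y = n1*n2 - U_X = 42 - 8 = 34.
Step 4: No ties, so the exact null distribution of U (based on enumerating the C(13,7) = 1716 equally likely rank assignments) gives the two-sided p-value.
Step 5: p-value = 0.073427; compare to alpha = 0.05. fail to reject H0.

U_X = 8, p = 0.073427, fail to reject H0 at alpha = 0.05.


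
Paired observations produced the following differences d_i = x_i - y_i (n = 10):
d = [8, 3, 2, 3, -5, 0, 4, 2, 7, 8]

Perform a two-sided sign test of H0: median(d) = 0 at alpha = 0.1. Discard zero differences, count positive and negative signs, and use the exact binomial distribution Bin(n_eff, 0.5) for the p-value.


Step 1: Discard zero differences. Original n = 10; n_eff = number of nonzero differences = 9.
Nonzero differences (with sign): +8, +3, +2, +3, -5, +4, +2, +7, +8
Step 2: Count signs: positive = 8, negative = 1.
Step 3: Under H0: P(positive) = 0.5, so the number of positives S ~ Bin(9, 0.5).
Step 4: Two-sided exact p-value = sum of Bin(9,0.5) probabilities at or below the observed probability = 0.039062.
Step 5: alpha = 0.1. reject H0.

n_eff = 9, pos = 8, neg = 1, p = 0.039062, reject H0.


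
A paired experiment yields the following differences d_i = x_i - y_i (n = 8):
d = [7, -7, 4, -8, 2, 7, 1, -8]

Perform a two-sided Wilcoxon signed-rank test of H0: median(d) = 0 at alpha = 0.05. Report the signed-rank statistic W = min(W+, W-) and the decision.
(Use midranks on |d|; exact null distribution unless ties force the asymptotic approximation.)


Step 1: Drop any zero differences (none here) and take |d_i|.
|d| = [7, 7, 4, 8, 2, 7, 1, 8]
Step 2: Midrank |d_i| (ties get averaged ranks).
ranks: |7|->5, |7|->5, |4|->3, |8|->7.5, |2|->2, |7|->5, |1|->1, |8|->7.5
Step 3: Attach original signs; sum ranks with positive sign and with negative sign.
W+ = 5 + 3 + 2 + 5 + 1 = 16
W- = 5 + 7.5 + 7.5 = 20
(Check: W+ + W- = 36 should equal n(n+1)/2 = 36.)
Step 4: Test statistic W = min(W+, W-) = 16.
Step 5: Ties in |d|, so use the tie-corrected normal approximation.
        E[W] = n(n+1)/4 = 8*9/4 = 18.
        Tie groups: |d|=7 (t=3), |d|=8 (t=2); sum(t^3 - t) = 30.
        Var[W] = n(n+1)(2n+1)/24 - sum(t^3-t)/48 = 1224/24 - 30/48 = 50.375.
        z = (W - E[W]) / sqrt(Var[W]) = (16 - 18) / 7.0975 = -0.2818.
        Two-sided p = 2*Phi(z) = 0.778106.
Step 6: alpha = 0.05. fail to reject H0.

W+ = 16, W- = 20, W = min = 16, p = 0.778106, fail to reject H0.


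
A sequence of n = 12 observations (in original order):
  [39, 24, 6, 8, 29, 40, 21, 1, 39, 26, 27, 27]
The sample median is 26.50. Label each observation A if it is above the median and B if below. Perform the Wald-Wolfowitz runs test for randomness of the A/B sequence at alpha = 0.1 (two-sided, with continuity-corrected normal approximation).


Step 1: Compute median = 26.50; label A = above, B = below.
Labels in order: ABBBAABBABAA  (n_A = 6, n_B = 6)
Step 2: Count runs R = 7.
Step 3: Under H0 (random ordering), E[R] = 2*n_A*n_B/(n_A+n_B) + 1 = 2*6*6/12 + 1 = 7.0000.
        Var[R] = 2*n_A*n_B*(2*n_A*n_B - n_A - n_B) / ((n_A+n_B)^2 * (n_A+n_B-1)) = 4320/1584 = 2.7273.
        SD[R] = 1.6514.
Step 4: R = E[R], so z = 0 with no continuity correction.
Step 5: Two-sided p-value via normal approximation = 2*(1 - Phi(|z|)) = 1.000000.
Step 6: alpha = 0.1. fail to reject H0.

R = 7, z = 0.0000, p = 1.000000, fail to reject H0.


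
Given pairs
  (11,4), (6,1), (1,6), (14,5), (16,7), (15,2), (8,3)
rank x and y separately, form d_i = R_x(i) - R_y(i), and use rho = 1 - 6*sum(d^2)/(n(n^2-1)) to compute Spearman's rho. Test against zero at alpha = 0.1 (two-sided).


Step 1: Rank x and y separately (midranks; no ties here).
rank(x): 11->4, 6->2, 1->1, 14->5, 16->7, 15->6, 8->3
rank(y): 4->4, 1->1, 6->6, 5->5, 7->7, 2->2, 3->3
Step 2: d_i = R_x(i) - R_y(i); compute d_i^2.
  (4-4)^2=0, (2-1)^2=1, (1-6)^2=25, (5-5)^2=0, (7-7)^2=0, (6-2)^2=16, (3-3)^2=0
sum(d^2) = 42.
Step 3: rho = 1 - 6*42 / (7*(7^2 - 1)) = 1 - 252/336 = 0.250000.
Step 4: Under H0, t = rho * sqrt((n-2)/(1-rho^2)) = 0.5774 ~ t(5).
Step 5: Two-sided p-value from the t-distribution with 5 df = 0.588724.
Step 6: alpha = 0.1. fail to reject H0.

rho = 0.2500, p = 0.588724, fail to reject H0 at alpha = 0.1.


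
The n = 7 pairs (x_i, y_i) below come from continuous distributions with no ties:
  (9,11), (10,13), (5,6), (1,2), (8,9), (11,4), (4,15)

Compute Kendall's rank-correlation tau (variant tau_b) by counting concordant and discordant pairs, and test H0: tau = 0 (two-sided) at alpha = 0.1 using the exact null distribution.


Step 1: Enumerate the 21 unordered pairs (i,j) with i<j and classify each by sign(x_j-x_i) * sign(y_j-y_i).
  (1,2):dx=+1,dy=+2->C; (1,3):dx=-4,dy=-5->C; (1,4):dx=-8,dy=-9->C; (1,5):dx=-1,dy=-2->C
  (1,6):dx=+2,dy=-7->D; (1,7):dx=-5,dy=+4->D; (2,3):dx=-5,dy=-7->C; (2,4):dx=-9,dy=-11->C
  (2,5):dx=-2,dy=-4->C; (2,6):dx=+1,dy=-9->D; (2,7):dx=-6,dy=+2->D; (3,4):dx=-4,dy=-4->C
  (3,5):dx=+3,dy=+3->C; (3,6):dx=+6,dy=-2->D; (3,7):dx=-1,dy=+9->D; (4,5):dx=+7,dy=+7->C
  (4,6):dx=+10,dy=+2->C; (4,7):dx=+3,dy=+13->C; (5,6):dx=+3,dy=-5->D; (5,7):dx=-4,dy=+6->D
  (6,7):dx=-7,dy=+11->D
Step 2: C = 12, D = 9, total pairs = 21.
Step 3: tau = (C - D)/(n(n-1)/2) = (12 - 9)/21 = 0.142857.
Step 4: Exact two-sided p-value (enumerate n! = 5040 permutations of y under H0): p = 0.772619.
Step 5: alpha = 0.1. fail to reject H0.

tau_b = 0.1429 (C=12, D=9), p = 0.772619, fail to reject H0.


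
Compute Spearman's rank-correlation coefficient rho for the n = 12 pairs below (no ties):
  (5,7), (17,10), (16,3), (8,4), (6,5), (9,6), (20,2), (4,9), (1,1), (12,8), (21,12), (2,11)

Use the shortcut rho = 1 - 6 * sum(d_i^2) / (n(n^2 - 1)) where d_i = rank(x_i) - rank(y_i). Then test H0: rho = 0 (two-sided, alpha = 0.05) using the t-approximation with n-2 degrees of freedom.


Step 1: Rank x and y separately (midranks; no ties here).
rank(x): 5->4, 17->10, 16->9, 8->6, 6->5, 9->7, 20->11, 4->3, 1->1, 12->8, 21->12, 2->2
rank(y): 7->7, 10->10, 3->3, 4->4, 5->5, 6->6, 2->2, 9->9, 1->1, 8->8, 12->12, 11->11
Step 2: d_i = R_x(i) - R_y(i); compute d_i^2.
  (4-7)^2=9, (10-10)^2=0, (9-3)^2=36, (6-4)^2=4, (5-5)^2=0, (7-6)^2=1, (11-2)^2=81, (3-9)^2=36, (1-1)^2=0, (8-8)^2=0, (12-12)^2=0, (2-11)^2=81
sum(d^2) = 248.
Step 3: rho = 1 - 6*248 / (12*(12^2 - 1)) = 1 - 1488/1716 = 0.132867.
Step 4: Under H0, t = rho * sqrt((n-2)/(1-rho^2)) = 0.4239 ~ t(10).
Step 5: Two-sided p-value from the t-distribution with 10 df = 0.680598.
Step 6: alpha = 0.05. fail to reject H0.

rho = 0.1329, p = 0.680598, fail to reject H0 at alpha = 0.05.


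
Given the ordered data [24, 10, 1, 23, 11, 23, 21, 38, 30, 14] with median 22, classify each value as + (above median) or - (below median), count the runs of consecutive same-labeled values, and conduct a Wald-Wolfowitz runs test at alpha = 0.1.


Step 1: Compute median = 22; label A = above, B = below.
Labels in order: ABBABABAAB  (n_A = 5, n_B = 5)
Step 2: Count runs R = 8.
Step 3: Under H0 (random ordering), E[R] = 2*n_A*n_B/(n_A+n_B) + 1 = 2*5*5/10 + 1 = 6.0000.
        Var[R] = 2*n_A*n_B*(2*n_A*n_B - n_A - n_B) / ((n_A+n_B)^2 * (n_A+n_B-1)) = 2000/900 = 2.2222.
        SD[R] = 1.4907.
Step 4: Continuity-corrected z = (R - 0.5 - E[R]) / SD[R] = (8 - 0.5 - 6.0000) / 1.4907 = 1.0062.
Step 5: Two-sided p-value via normal approximation = 2*(1 - Phi(|z|)) = 0.314305.
Step 6: alpha = 0.1. fail to reject H0.

R = 8, z = 1.0062, p = 0.314305, fail to reject H0.


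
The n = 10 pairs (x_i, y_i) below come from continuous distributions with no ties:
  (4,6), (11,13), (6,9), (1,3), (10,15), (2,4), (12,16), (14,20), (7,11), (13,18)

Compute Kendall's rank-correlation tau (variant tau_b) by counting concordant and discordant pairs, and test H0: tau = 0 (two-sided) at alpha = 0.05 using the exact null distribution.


Step 1: Enumerate the 45 unordered pairs (i,j) with i<j and classify each by sign(x_j-x_i) * sign(y_j-y_i).
  (1,2):dx=+7,dy=+7->C; (1,3):dx=+2,dy=+3->C; (1,4):dx=-3,dy=-3->C; (1,5):dx=+6,dy=+9->C
  (1,6):dx=-2,dy=-2->C; (1,7):dx=+8,dy=+10->C; (1,8):dx=+10,dy=+14->C; (1,9):dx=+3,dy=+5->C
  (1,10):dx=+9,dy=+12->C; (2,3):dx=-5,dy=-4->C; (2,4):dx=-10,dy=-10->C; (2,5):dx=-1,dy=+2->D
  (2,6):dx=-9,dy=-9->C; (2,7):dx=+1,dy=+3->C; (2,8):dx=+3,dy=+7->C; (2,9):dx=-4,dy=-2->C
  (2,10):dx=+2,dy=+5->C; (3,4):dx=-5,dy=-6->C; (3,5):dx=+4,dy=+6->C; (3,6):dx=-4,dy=-5->C
  (3,7):dx=+6,dy=+7->C; (3,8):dx=+8,dy=+11->C; (3,9):dx=+1,dy=+2->C; (3,10):dx=+7,dy=+9->C
  (4,5):dx=+9,dy=+12->C; (4,6):dx=+1,dy=+1->C; (4,7):dx=+11,dy=+13->C; (4,8):dx=+13,dy=+17->C
  (4,9):dx=+6,dy=+8->C; (4,10):dx=+12,dy=+15->C; (5,6):dx=-8,dy=-11->C; (5,7):dx=+2,dy=+1->C
  (5,8):dx=+4,dy=+5->C; (5,9):dx=-3,dy=-4->C; (5,10):dx=+3,dy=+3->C; (6,7):dx=+10,dy=+12->C
  (6,8):dx=+12,dy=+16->C; (6,9):dx=+5,dy=+7->C; (6,10):dx=+11,dy=+14->C; (7,8):dx=+2,dy=+4->C
  (7,9):dx=-5,dy=-5->C; (7,10):dx=+1,dy=+2->C; (8,9):dx=-7,dy=-9->C; (8,10):dx=-1,dy=-2->C
  (9,10):dx=+6,dy=+7->C
Step 2: C = 44, D = 1, total pairs = 45.
Step 3: tau = (C - D)/(n(n-1)/2) = (44 - 1)/45 = 0.955556.
Step 4: Exact two-sided p-value (enumerate n! = 3628800 permutations of y under H0): p = 0.000006.
Step 5: alpha = 0.05. reject H0.

tau_b = 0.9556 (C=44, D=1), p = 0.000006, reject H0.


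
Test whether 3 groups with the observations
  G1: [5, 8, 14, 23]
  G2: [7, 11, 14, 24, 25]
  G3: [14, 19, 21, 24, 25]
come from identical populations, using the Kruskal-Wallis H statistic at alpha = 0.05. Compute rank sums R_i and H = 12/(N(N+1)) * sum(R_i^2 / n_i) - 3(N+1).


Step 1: Combine all N = 14 observations and assign midranks.
sorted (value, group, rank): (5,G1,1), (7,G2,2), (8,G1,3), (11,G2,4), (14,G1,6), (14,G2,6), (14,G3,6), (19,G3,8), (21,G3,9), (23,G1,10), (24,G2,11.5), (24,G3,11.5), (25,G2,13.5), (25,G3,13.5)
Step 2: Sum ranks within each group.
R_1 = 20 (n_1 = 4)
R_2 = 37 (n_2 = 5)
R_3 = 48 (n_3 = 5)
Step 3: H = 12/(N(N+1)) * sum(R_i^2/n_i) - 3(N+1)
     = 12/(14*15) * (20^2/4 + 37^2/5 + 48^2/5) - 3*15
     = 0.057143 * 834.6 - 45
     = 2.691429.
Step 4: Ties present; correction factor C = 1 - 36/(14^3 - 14) = 0.986813. Corrected H = 2.691429 / 0.986813 = 2.727394.
Step 5: Under H0, H ~ chi^2(2); p-value = 0.255714.
Step 6: alpha = 0.05. fail to reject H0.

H = 2.7274, df = 2, p = 0.255714, fail to reject H0.


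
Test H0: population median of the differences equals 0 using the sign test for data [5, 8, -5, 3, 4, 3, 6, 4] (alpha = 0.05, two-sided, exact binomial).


Step 1: Discard zero differences. Original n = 8; n_eff = number of nonzero differences = 8.
Nonzero differences (with sign): +5, +8, -5, +3, +4, +3, +6, +4
Step 2: Count signs: positive = 7, negative = 1.
Step 3: Under H0: P(positive) = 0.5, so the number of positives S ~ Bin(8, 0.5).
Step 4: Two-sided exact p-value = sum of Bin(8,0.5) probabilities at or below the observed probability = 0.070312.
Step 5: alpha = 0.05. fail to reject H0.

n_eff = 8, pos = 7, neg = 1, p = 0.070312, fail to reject H0.


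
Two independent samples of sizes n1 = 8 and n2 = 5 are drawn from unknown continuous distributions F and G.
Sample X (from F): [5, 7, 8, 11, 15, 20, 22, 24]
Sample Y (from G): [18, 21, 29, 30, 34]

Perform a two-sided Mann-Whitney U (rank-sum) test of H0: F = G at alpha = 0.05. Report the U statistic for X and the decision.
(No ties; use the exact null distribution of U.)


Step 1: Combine and sort all 13 observations; assign midranks.
sorted (value, group): (5,X), (7,X), (8,X), (11,X), (15,X), (18,Y), (20,X), (21,Y), (22,X), (24,X), (29,Y), (30,Y), (34,Y)
ranks: 5->1, 7->2, 8->3, 11->4, 15->5, 18->6, 20->7, 21->8, 22->9, 24->10, 29->11, 30->12, 34->13
Step 2: Rank sum for X: R1 = 1 + 2 + 3 + 4 + 5 + 7 + 9 + 10 = 41.
Step 3: U_X = R1 - n1(n1+1)/2 = 41 - 8*9/2 = 41 - 36 = 5.
       U_Y = n1*n2 - U_X = 40 - 5 = 35.
Step 4: No ties, so the exact null distribution of U (based on enumerating the C(13,8) = 1287 equally likely rank assignments) gives the two-sided p-value.
Step 5: p-value = 0.029526; compare to alpha = 0.05. reject H0.

U_X = 5, p = 0.029526, reject H0 at alpha = 0.05.


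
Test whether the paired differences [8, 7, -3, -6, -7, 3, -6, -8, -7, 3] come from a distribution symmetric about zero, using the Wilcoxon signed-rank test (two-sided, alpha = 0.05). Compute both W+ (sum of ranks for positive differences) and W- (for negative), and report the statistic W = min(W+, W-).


Step 1: Drop any zero differences (none here) and take |d_i|.
|d| = [8, 7, 3, 6, 7, 3, 6, 8, 7, 3]
Step 2: Midrank |d_i| (ties get averaged ranks).
ranks: |8|->9.5, |7|->7, |3|->2, |6|->4.5, |7|->7, |3|->2, |6|->4.5, |8|->9.5, |7|->7, |3|->2
Step 3: Attach original signs; sum ranks with positive sign and with negative sign.
W+ = 9.5 + 7 + 2 + 2 = 20.5
W- = 2 + 4.5 + 7 + 4.5 + 9.5 + 7 = 34.5
(Check: W+ + W- = 55 should equal n(n+1)/2 = 55.)
Step 4: Test statistic W = min(W+, W-) = 20.5.
Step 5: Ties in |d|, so use the tie-corrected normal approximation.
        E[W] = n(n+1)/4 = 10*11/4 = 27.5.
        Tie groups: |d|=3 (t=3), |d|=6 (t=2), |d|=7 (t=3), |d|=8 (t=2); sum(t^3 - t) = 60.
        Var[W] = n(n+1)(2n+1)/24 - sum(t^3-t)/48 = 2310/24 - 60/48 = 95.
        z = (W - E[W]) / sqrt(Var[W]) = (20.5 - 27.5) / 9.7468 = -0.7182.
        Two-sided p = 2*Phi(z) = 0.472643.
Step 6: alpha = 0.05. fail to reject H0.

W+ = 20.5, W- = 34.5, W = min = 20.5, p = 0.472643, fail to reject H0.


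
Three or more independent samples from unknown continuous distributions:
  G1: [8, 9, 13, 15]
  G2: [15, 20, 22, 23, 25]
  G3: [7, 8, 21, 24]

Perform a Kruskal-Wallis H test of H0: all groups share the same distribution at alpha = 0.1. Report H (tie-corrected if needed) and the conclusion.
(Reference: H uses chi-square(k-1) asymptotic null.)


Step 1: Combine all N = 13 observations and assign midranks.
sorted (value, group, rank): (7,G3,1), (8,G1,2.5), (8,G3,2.5), (9,G1,4), (13,G1,5), (15,G1,6.5), (15,G2,6.5), (20,G2,8), (21,G3,9), (22,G2,10), (23,G2,11), (24,G3,12), (25,G2,13)
Step 2: Sum ranks within each group.
R_1 = 18 (n_1 = 4)
R_2 = 48.5 (n_2 = 5)
R_3 = 24.5 (n_3 = 4)
Step 3: H = 12/(N(N+1)) * sum(R_i^2/n_i) - 3(N+1)
     = 12/(13*14) * (18^2/4 + 48.5^2/5 + 24.5^2/4) - 3*14
     = 0.065934 * 701.513 - 42
     = 4.253571.
Step 4: Ties present; correction factor C = 1 - 12/(13^3 - 13) = 0.994505. Corrected H = 4.253571 / 0.994505 = 4.277072.
Step 5: Under H0, H ~ chi^2(2); p-value = 0.117827.
Step 6: alpha = 0.1. fail to reject H0.

H = 4.2771, df = 2, p = 0.117827, fail to reject H0.


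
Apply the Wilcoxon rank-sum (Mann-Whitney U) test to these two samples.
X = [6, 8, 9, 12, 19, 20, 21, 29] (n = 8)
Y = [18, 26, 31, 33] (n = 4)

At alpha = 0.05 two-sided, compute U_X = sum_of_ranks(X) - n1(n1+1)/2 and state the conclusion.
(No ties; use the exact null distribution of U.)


Step 1: Combine and sort all 12 observations; assign midranks.
sorted (value, group): (6,X), (8,X), (9,X), (12,X), (18,Y), (19,X), (20,X), (21,X), (26,Y), (29,X), (31,Y), (33,Y)
ranks: 6->1, 8->2, 9->3, 12->4, 18->5, 19->6, 20->7, 21->8, 26->9, 29->10, 31->11, 33->12
Step 2: Rank sum for X: R1 = 1 + 2 + 3 + 4 + 6 + 7 + 8 + 10 = 41.
Step 3: U_X = R1 - n1(n1+1)/2 = 41 - 8*9/2 = 41 - 36 = 5.
       U_Y = n1*n2 - U_X = 32 - 5 = 27.
Step 4: No ties, so the exact null distribution of U (based on enumerating the C(12,8) = 495 equally likely rank assignments) gives the two-sided p-value.
Step 5: p-value = 0.072727; compare to alpha = 0.05. fail to reject H0.

U_X = 5, p = 0.072727, fail to reject H0 at alpha = 0.05.


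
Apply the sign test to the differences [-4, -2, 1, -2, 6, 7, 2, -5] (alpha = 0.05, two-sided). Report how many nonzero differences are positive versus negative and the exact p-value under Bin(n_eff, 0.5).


Step 1: Discard zero differences. Original n = 8; n_eff = number of nonzero differences = 8.
Nonzero differences (with sign): -4, -2, +1, -2, +6, +7, +2, -5
Step 2: Count signs: positive = 4, negative = 4.
Step 3: Under H0: P(positive) = 0.5, so the number of positives S ~ Bin(8, 0.5).
Step 4: Two-sided exact p-value = sum of Bin(8,0.5) probabilities at or below the observed probability = 1.000000.
Step 5: alpha = 0.05. fail to reject H0.

n_eff = 8, pos = 4, neg = 4, p = 1.000000, fail to reject H0.


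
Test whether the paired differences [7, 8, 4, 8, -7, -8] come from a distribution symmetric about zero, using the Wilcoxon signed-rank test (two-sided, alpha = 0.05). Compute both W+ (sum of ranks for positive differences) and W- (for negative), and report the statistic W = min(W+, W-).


Step 1: Drop any zero differences (none here) and take |d_i|.
|d| = [7, 8, 4, 8, 7, 8]
Step 2: Midrank |d_i| (ties get averaged ranks).
ranks: |7|->2.5, |8|->5, |4|->1, |8|->5, |7|->2.5, |8|->5
Step 3: Attach original signs; sum ranks with positive sign and with negative sign.
W+ = 2.5 + 5 + 1 + 5 = 13.5
W- = 2.5 + 5 = 7.5
(Check: W+ + W- = 21 should equal n(n+1)/2 = 21.)
Step 4: Test statistic W = min(W+, W-) = 7.5.
Step 5: Ties in |d|, so use the tie-corrected normal approximation.
        E[W] = n(n+1)/4 = 6*7/4 = 10.5.
        Tie groups: |d|=7 (t=2), |d|=8 (t=3); sum(t^3 - t) = 30.
        Var[W] = n(n+1)(2n+1)/24 - sum(t^3-t)/48 = 546/24 - 30/48 = 22.125.
        z = (W - E[W]) / sqrt(Var[W]) = (7.5 - 10.5) / 4.7037 = -0.6378.
        Two-sided p = 2*Phi(z) = 0.523609.
Step 6: alpha = 0.05. fail to reject H0.

W+ = 13.5, W- = 7.5, W = min = 7.5, p = 0.523609, fail to reject H0.


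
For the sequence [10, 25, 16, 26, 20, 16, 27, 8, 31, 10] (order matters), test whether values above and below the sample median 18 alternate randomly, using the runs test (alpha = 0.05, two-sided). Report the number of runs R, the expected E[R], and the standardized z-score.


Step 1: Compute median = 18; label A = above, B = below.
Labels in order: BABAABABAB  (n_A = 5, n_B = 5)
Step 2: Count runs R = 9.
Step 3: Under H0 (random ordering), E[R] = 2*n_A*n_B/(n_A+n_B) + 1 = 2*5*5/10 + 1 = 6.0000.
        Var[R] = 2*n_A*n_B*(2*n_A*n_B - n_A - n_B) / ((n_A+n_B)^2 * (n_A+n_B-1)) = 2000/900 = 2.2222.
        SD[R] = 1.4907.
Step 4: Continuity-corrected z = (R - 0.5 - E[R]) / SD[R] = (9 - 0.5 - 6.0000) / 1.4907 = 1.6771.
Step 5: Two-sided p-value via normal approximation = 2*(1 - Phi(|z|)) = 0.093533.
Step 6: alpha = 0.05. fail to reject H0.

R = 9, z = 1.6771, p = 0.093533, fail to reject H0.


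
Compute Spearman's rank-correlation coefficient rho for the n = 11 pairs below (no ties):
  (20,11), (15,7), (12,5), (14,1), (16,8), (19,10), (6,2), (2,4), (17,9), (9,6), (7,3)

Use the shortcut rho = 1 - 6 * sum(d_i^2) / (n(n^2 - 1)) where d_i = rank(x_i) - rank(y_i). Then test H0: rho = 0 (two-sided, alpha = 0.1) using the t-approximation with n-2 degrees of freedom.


Step 1: Rank x and y separately (midranks; no ties here).
rank(x): 20->11, 15->7, 12->5, 14->6, 16->8, 19->10, 6->2, 2->1, 17->9, 9->4, 7->3
rank(y): 11->11, 7->7, 5->5, 1->1, 8->8, 10->10, 2->2, 4->4, 9->9, 6->6, 3->3
Step 2: d_i = R_x(i) - R_y(i); compute d_i^2.
  (11-11)^2=0, (7-7)^2=0, (5-5)^2=0, (6-1)^2=25, (8-8)^2=0, (10-10)^2=0, (2-2)^2=0, (1-4)^2=9, (9-9)^2=0, (4-6)^2=4, (3-3)^2=0
sum(d^2) = 38.
Step 3: rho = 1 - 6*38 / (11*(11^2 - 1)) = 1 - 228/1320 = 0.827273.
Step 4: Under H0, t = rho * sqrt((n-2)/(1-rho^2)) = 4.4176 ~ t(9).
Step 5: Two-sided p-value from the t-distribution with 9 df = 0.001677.
Step 6: alpha = 0.1. reject H0.

rho = 0.8273, p = 0.001677, reject H0 at alpha = 0.1.


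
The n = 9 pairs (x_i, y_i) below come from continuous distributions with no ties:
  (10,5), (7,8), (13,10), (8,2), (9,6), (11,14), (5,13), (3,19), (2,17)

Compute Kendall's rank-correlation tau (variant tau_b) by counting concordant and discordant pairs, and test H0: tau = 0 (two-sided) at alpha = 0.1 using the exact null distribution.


Step 1: Enumerate the 36 unordered pairs (i,j) with i<j and classify each by sign(x_j-x_i) * sign(y_j-y_i).
  (1,2):dx=-3,dy=+3->D; (1,3):dx=+3,dy=+5->C; (1,4):dx=-2,dy=-3->C; (1,5):dx=-1,dy=+1->D
  (1,6):dx=+1,dy=+9->C; (1,7):dx=-5,dy=+8->D; (1,8):dx=-7,dy=+14->D; (1,9):dx=-8,dy=+12->D
  (2,3):dx=+6,dy=+2->C; (2,4):dx=+1,dy=-6->D; (2,5):dx=+2,dy=-2->D; (2,6):dx=+4,dy=+6->C
  (2,7):dx=-2,dy=+5->D; (2,8):dx=-4,dy=+11->D; (2,9):dx=-5,dy=+9->D; (3,4):dx=-5,dy=-8->C
  (3,5):dx=-4,dy=-4->C; (3,6):dx=-2,dy=+4->D; (3,7):dx=-8,dy=+3->D; (3,8):dx=-10,dy=+9->D
  (3,9):dx=-11,dy=+7->D; (4,5):dx=+1,dy=+4->C; (4,6):dx=+3,dy=+12->C; (4,7):dx=-3,dy=+11->D
  (4,8):dx=-5,dy=+17->D; (4,9):dx=-6,dy=+15->D; (5,6):dx=+2,dy=+8->C; (5,7):dx=-4,dy=+7->D
  (5,8):dx=-6,dy=+13->D; (5,9):dx=-7,dy=+11->D; (6,7):dx=-6,dy=-1->C; (6,8):dx=-8,dy=+5->D
  (6,9):dx=-9,dy=+3->D; (7,8):dx=-2,dy=+6->D; (7,9):dx=-3,dy=+4->D; (8,9):dx=-1,dy=-2->C
Step 2: C = 12, D = 24, total pairs = 36.
Step 3: tau = (C - D)/(n(n-1)/2) = (12 - 24)/36 = -0.333333.
Step 4: Exact two-sided p-value (enumerate n! = 362880 permutations of y under H0): p = 0.259518.
Step 5: alpha = 0.1. fail to reject H0.

tau_b = -0.3333 (C=12, D=24), p = 0.259518, fail to reject H0.


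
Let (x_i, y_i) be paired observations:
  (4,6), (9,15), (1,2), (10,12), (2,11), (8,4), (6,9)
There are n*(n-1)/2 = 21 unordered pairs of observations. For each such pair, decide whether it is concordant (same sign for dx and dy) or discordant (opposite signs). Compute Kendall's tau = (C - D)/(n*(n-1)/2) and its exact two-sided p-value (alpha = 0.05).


Step 1: Enumerate the 21 unordered pairs (i,j) with i<j and classify each by sign(x_j-x_i) * sign(y_j-y_i).
  (1,2):dx=+5,dy=+9->C; (1,3):dx=-3,dy=-4->C; (1,4):dx=+6,dy=+6->C; (1,5):dx=-2,dy=+5->D
  (1,6):dx=+4,dy=-2->D; (1,7):dx=+2,dy=+3->C; (2,3):dx=-8,dy=-13->C; (2,4):dx=+1,dy=-3->D
  (2,5):dx=-7,dy=-4->C; (2,6):dx=-1,dy=-11->C; (2,7):dx=-3,dy=-6->C; (3,4):dx=+9,dy=+10->C
  (3,5):dx=+1,dy=+9->C; (3,6):dx=+7,dy=+2->C; (3,7):dx=+5,dy=+7->C; (4,5):dx=-8,dy=-1->C
  (4,6):dx=-2,dy=-8->C; (4,7):dx=-4,dy=-3->C; (5,6):dx=+6,dy=-7->D; (5,7):dx=+4,dy=-2->D
  (6,7):dx=-2,dy=+5->D
Step 2: C = 15, D = 6, total pairs = 21.
Step 3: tau = (C - D)/(n(n-1)/2) = (15 - 6)/21 = 0.428571.
Step 4: Exact two-sided p-value (enumerate n! = 5040 permutations of y under H0): p = 0.238889.
Step 5: alpha = 0.05. fail to reject H0.

tau_b = 0.4286 (C=15, D=6), p = 0.238889, fail to reject H0.


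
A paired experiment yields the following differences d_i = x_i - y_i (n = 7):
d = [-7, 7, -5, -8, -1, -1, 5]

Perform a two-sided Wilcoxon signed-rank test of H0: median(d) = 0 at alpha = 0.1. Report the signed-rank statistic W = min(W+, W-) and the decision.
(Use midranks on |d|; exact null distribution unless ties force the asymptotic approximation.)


Step 1: Drop any zero differences (none here) and take |d_i|.
|d| = [7, 7, 5, 8, 1, 1, 5]
Step 2: Midrank |d_i| (ties get averaged ranks).
ranks: |7|->5.5, |7|->5.5, |5|->3.5, |8|->7, |1|->1.5, |1|->1.5, |5|->3.5
Step 3: Attach original signs; sum ranks with positive sign and with negative sign.
W+ = 5.5 + 3.5 = 9
W- = 5.5 + 3.5 + 7 + 1.5 + 1.5 = 19
(Check: W+ + W- = 28 should equal n(n+1)/2 = 28.)
Step 4: Test statistic W = min(W+, W-) = 9.
Step 5: Ties in |d|, so use the tie-corrected normal approximation.
        E[W] = n(n+1)/4 = 7*8/4 = 14.
        Tie groups: |d|=1 (t=2), |d|=5 (t=2), |d|=7 (t=2); sum(t^3 - t) = 18.
        Var[W] = n(n+1)(2n+1)/24 - sum(t^3-t)/48 = 840/24 - 18/48 = 34.625.
        z = (W - E[W]) / sqrt(Var[W]) = (9 - 14) / 5.8843 = -0.8497.
        Two-sided p = 2*Phi(z) = 0.395482.
Step 6: alpha = 0.1. fail to reject H0.

W+ = 9, W- = 19, W = min = 9, p = 0.395482, fail to reject H0.


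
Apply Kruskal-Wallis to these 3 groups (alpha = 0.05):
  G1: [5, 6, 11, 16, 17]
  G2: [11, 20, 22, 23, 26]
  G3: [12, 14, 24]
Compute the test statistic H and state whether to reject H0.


Step 1: Combine all N = 13 observations and assign midranks.
sorted (value, group, rank): (5,G1,1), (6,G1,2), (11,G1,3.5), (11,G2,3.5), (12,G3,5), (14,G3,6), (16,G1,7), (17,G1,8), (20,G2,9), (22,G2,10), (23,G2,11), (24,G3,12), (26,G2,13)
Step 2: Sum ranks within each group.
R_1 = 21.5 (n_1 = 5)
R_2 = 46.5 (n_2 = 5)
R_3 = 23 (n_3 = 3)
Step 3: H = 12/(N(N+1)) * sum(R_i^2/n_i) - 3(N+1)
     = 12/(13*14) * (21.5^2/5 + 46.5^2/5 + 23^2/3) - 3*14
     = 0.065934 * 701.233 - 42
     = 4.235165.
Step 4: Ties present; correction factor C = 1 - 6/(13^3 - 13) = 0.997253. Corrected H = 4.235165 / 0.997253 = 4.246832.
Step 5: Under H0, H ~ chi^2(2); p-value = 0.119622.
Step 6: alpha = 0.05. fail to reject H0.

H = 4.2468, df = 2, p = 0.119622, fail to reject H0.
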